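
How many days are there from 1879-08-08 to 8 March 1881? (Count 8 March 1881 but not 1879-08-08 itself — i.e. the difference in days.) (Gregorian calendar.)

578

Aug 8, 1879 → Aug 8, 1880: 366 days (Feb 29, 1880 is in that span).
Aug 8, 1880 → Sep 8, 1880: 31 days (August has 31).
Sep 8, 1880 → Oct 8, 1880: 30 days (September has 30).
Oct 8, 1880 → Nov 8, 1880: 31 days (October has 31).
Nov 8, 1880 → Dec 8, 1880: 30 days (November has 30).
Dec 8, 1880 → Jan 8, 1881: 31 days (December has 31).
Jan 8, 1881 → Feb 8, 1881: 31 days (January has 31).
Feb 8, 1881 → Mar 8, 1881: 28 days.
Total: 578 days.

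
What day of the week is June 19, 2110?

Doomsday rule: the anchor day for the 2100s is Sunday. For year 10: 10÷12 = 0 r 10, and 10÷4 = 2, so 0+10+2 = 12.
Sunday + 12 ≡ Friday — that's 2110's doomsday.
In June the doomsday date is Jun 6.
Jun 19 is 13 days after Jun 6; 13 mod 7 = 6, so Friday + 6 = Thursday.

Thursday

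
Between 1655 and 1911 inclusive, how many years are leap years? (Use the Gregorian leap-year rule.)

Multiples of 4 in [1655,1911]: 64.
Of those, multiples of 100: 3 (not leap unless ÷400).
Multiples of 400: 0.
Leap years = 64 − 3 + 0 = 61.

61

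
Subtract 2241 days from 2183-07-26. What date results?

−365 (one year) → Jul 26, 2182 (1876 left).
−365 (one year) → Jul 26, 2181 (1511 left).
−365 (one year) → Jul 26, 2180 (1146 left).
−366 (one year; includes Feb 29, 2180) → Jul 26, 2179 (780 left).
−365 (one year) → Jul 26, 2178 (415 left).
−365 (one year) → Jul 26, 2177 (50 left).
−26 → Jun 30, 2177 (end of Jun, 30 days; 24 left).
−24 → Jun 6, 2177.

June 6, 2177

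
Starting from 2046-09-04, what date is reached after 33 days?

Sep has 30 days: +27 → Oct 1, 2046 (6 left).
+6 → Oct 7, 2046.

October 7, 2046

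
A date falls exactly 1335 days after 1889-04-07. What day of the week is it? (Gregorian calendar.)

Friday

Apr 7, 1889 is a Sunday.
1335 mod 7 = 5, so 1335 days after a Sunday is Sunday + 5 = Friday.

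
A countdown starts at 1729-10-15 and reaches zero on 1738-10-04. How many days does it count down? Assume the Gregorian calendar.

3276

Oct 15, 1729 → Oct 15, 1730: 365 days.
Oct 15, 1730 → Oct 15, 1731: 365 days.
Oct 15, 1731 → Oct 15, 1732: 366 days (Feb 29, 1732 is in that span).
Oct 15, 1732 → Oct 15, 1733: 365 days.
Oct 15, 1733 → Oct 15, 1734: 365 days.
Oct 15, 1734 → Oct 15, 1735: 365 days.
Oct 15, 1735 → Oct 15, 1736: 366 days (Feb 29, 1736 is in that span).
Oct 15, 1736 → Oct 15, 1737: 365 days.
Oct 15, 1737 → Nov 15, 1737: 31 days (October has 31).
Nov 15, 1737 → Dec 15, 1737: 30 days (November has 30).
Dec 15, 1737 → Jan 15, 1738: 31 days (December has 31).
Jan 15, 1738 → Feb 15, 1738: 31 days (January has 31).
Feb 15, 1738 → Mar 15, 1738: 28 days (February has 28).
Mar 15, 1738 → Apr 15, 1738: 31 days (March has 31).
Apr 15, 1738 → May 15, 1738: 30 days (April has 30).
May 15, 1738 → Jun 15, 1738: 31 days (May has 31).
Jun 15, 1738 → Jul 15, 1738: 30 days (June has 30).
Jul 15, 1738 → Aug 15, 1738: 31 days (July has 31).
Aug 15, 1738 → Sep 15, 1738: 31 days (August has 31).
Sep 15, 1738 → Oct 4, 1738: 19 days.
Total: 3276 days.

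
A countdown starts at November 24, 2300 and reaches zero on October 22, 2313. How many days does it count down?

4715

Nov 24, 2300 → Nov 24, 2301: 365 days.
Nov 24, 2301 → Nov 24, 2302: 365 days.
Nov 24, 2302 → Nov 24, 2303: 365 days.
Nov 24, 2303 → Nov 24, 2304: 366 days (Feb 29, 2304 is in that span).
Nov 24, 2304 → Nov 24, 2305: 365 days.
Nov 24, 2305 → Nov 24, 2306: 365 days.
Nov 24, 2306 → Nov 24, 2307: 365 days.
Nov 24, 2307 → Nov 24, 2308: 366 days (Feb 29, 2308 is in that span).
Nov 24, 2308 → Nov 24, 2309: 365 days.
Nov 24, 2309 → Nov 24, 2310: 365 days.
Nov 24, 2310 → Nov 24, 2311: 365 days.
Nov 24, 2311 → Nov 24, 2312: 366 days (Feb 29, 2312 is in that span).
Nov 24, 2312 → Dec 24, 2312: 30 days (November has 30).
Dec 24, 2312 → Jan 24, 2313: 31 days (December has 31).
Jan 24, 2313 → Feb 24, 2313: 31 days (January has 31).
Feb 24, 2313 → Mar 24, 2313: 28 days (February has 28).
Mar 24, 2313 → Apr 24, 2313: 31 days (March has 31).
Apr 24, 2313 → May 24, 2313: 30 days (April has 30).
May 24, 2313 → Jun 24, 2313: 31 days (May has 31).
Jun 24, 2313 → Jul 24, 2313: 30 days (June has 30).
Jul 24, 2313 → Aug 24, 2313: 31 days (July has 31).
Aug 24, 2313 → Sep 24, 2313: 31 days (August has 31).
Sep 24, 2313 → Oct 22, 2313: 28 days.
Total: 4715 days.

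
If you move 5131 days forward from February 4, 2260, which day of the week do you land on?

First find the weekday of Feb 4, 2260. Doomsday rule: the anchor day for the 2200s is Friday. For year 60: 60÷12 = 5 r 0, and 0÷4 = 0, so 5+0+0 = 5.
Friday + 5 ≡ Wednesday — that's 2260's doomsday.
In February the doomsday date is Feb 29 (2260 is a leap year (divisible by 4)).
Feb 4 is 25 days before Feb 29; 25 mod 7 = 4, so Wednesday − 4 = Saturday.
5131 mod 7 = 0, so 5131 days after a Saturday is Saturday + 0 = Saturday.

Saturday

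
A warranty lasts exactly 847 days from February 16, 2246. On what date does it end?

+365 (one year) → Feb 16, 2247 (482 left).
+365 (one year) → Feb 16, 2248 (117 left).
Feb has 29 days: +14 → Mar 1, 2248 (103 left).
Mar has 31 days: +31 → Apr 1, 2248 (72 left).
Apr has 30 days: +30 → May 1, 2248 (42 left).
May has 31 days: +31 → Jun 1, 2248 (11 left).
+11 → Jun 12, 2248.

June 12, 2248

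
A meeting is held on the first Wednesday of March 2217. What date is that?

March 1, 2217 is a Saturday.
The first Wednesday is therefore March 5 (4 days later).

March 5, 2217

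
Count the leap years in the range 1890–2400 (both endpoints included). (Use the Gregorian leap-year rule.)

124

Multiples of 4 in [1890,2400]: 128.
Of those, multiples of 100: 6 (not leap unless ÷400).
Multiples of 400: 2.
Leap years = 128 − 6 + 2 = 124.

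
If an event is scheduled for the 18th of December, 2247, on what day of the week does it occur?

Doomsday rule: the anchor day for the 2200s is Friday. For year 47: 47÷12 = 3 r 11, and 11÷4 = 2, so 3+11+2 = 16.
Friday + 16 ≡ Sunday — that's 2247's doomsday.
In December the doomsday date is Dec 12.
Dec 18 is 6 days after Dec 12; 6 mod 7 = 6, so Sunday + 6 = Saturday.

Saturday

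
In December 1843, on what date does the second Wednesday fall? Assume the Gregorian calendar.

December 13, 1843

December 1, 1843 is a Friday.
The first Wednesday is therefore December 6 (5 days later).
The second Wednesday is 6 + 1×7 = December 13.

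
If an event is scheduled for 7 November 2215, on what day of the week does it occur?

Tuesday

January 1, 2215 is a Sunday.
Jan 1, 2215 → Feb 1, 2215: 31 days (January has 31).
Feb 1, 2215 → Mar 1, 2215: 28 days (February has 28).
Mar 1, 2215 → Apr 1, 2215: 31 days (March has 31).
Apr 1, 2215 → May 1, 2215: 30 days (April has 30).
May 1, 2215 → Jun 1, 2215: 31 days (May has 31).
Jun 1, 2215 → Jul 1, 2215: 30 days (June has 30).
Jul 1, 2215 → Aug 1, 2215: 31 days (July has 31).
Aug 1, 2215 → Sep 1, 2215: 31 days (August has 31).
Sep 1, 2215 → Oct 1, 2215: 30 days (September has 30).
Oct 1, 2215 → Nov 1, 2215: 31 days (October has 31).
Nov 1, 2215 → Nov 7, 2215: 6 days.
Total: 310 days.
310 mod 7 = 2, so Sunday + 2 = Tuesday.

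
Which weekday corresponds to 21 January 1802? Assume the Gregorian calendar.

Thursday

Doomsday rule: the anchor day for the 1800s is Friday. For year 02: 2÷12 = 0 r 2, and 2÷4 = 0, so 0+2+0 = 2.
Friday + 2 ≡ Sunday — that's 1802's doomsday.
In January the doomsday date is Jan 3 (1802 is not a leap year).
Jan 21 is 18 days after Jan 3; 18 mod 7 = 4, so Sunday + 4 = Thursday.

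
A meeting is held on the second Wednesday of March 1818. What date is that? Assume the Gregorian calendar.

March 1, 1818 is a Sunday.
The first Wednesday is therefore March 4 (3 days later).
The second Wednesday is 4 + 1×7 = March 11.

March 11, 1818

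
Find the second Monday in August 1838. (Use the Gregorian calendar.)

August 13, 1838

August 1, 1838 is a Wednesday.
The first Monday is therefore August 6 (5 days later).
The second Monday is 6 + 1×7 = August 13.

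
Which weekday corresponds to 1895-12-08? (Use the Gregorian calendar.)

Doomsday rule: the anchor day for the 1800s is Friday. For year 95: 95÷12 = 7 r 11, and 11÷4 = 2, so 7+11+2 = 20.
Friday + 20 ≡ Thursday — that's 1895's doomsday.
In December the doomsday date is Dec 12.
Dec 8 is 4 days before Dec 12; 4 mod 7 = 4, so Thursday − 4 = Sunday.

Sunday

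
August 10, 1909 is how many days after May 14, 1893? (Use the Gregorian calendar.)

5931

May 14, 1893 → May 14, 1894: 365 days.
May 14, 1894 → May 14, 1895: 365 days.
May 14, 1895 → May 14, 1896: 366 days (Feb 29, 1896 is in that span).
May 14, 1896 → May 14, 1897: 365 days.
May 14, 1897 → May 14, 1898: 365 days.
May 14, 1898 → May 14, 1899: 365 days.
May 14, 1899 → May 14, 1900: 365 days.
May 14, 1900 → May 14, 1901: 365 days.
May 14, 1901 → May 14, 1902: 365 days.
May 14, 1902 → May 14, 1903: 365 days.
May 14, 1903 → May 14, 1904: 366 days (Feb 29, 1904 is in that span).
May 14, 1904 → May 14, 1905: 365 days.
May 14, 1905 → May 14, 1906: 365 days.
May 14, 1906 → May 14, 1907: 365 days.
May 14, 1907 → May 14, 1908: 366 days (Feb 29, 1908 is in that span).
May 14, 1908 → May 14, 1909: 365 days.
May 14, 1909 → Jun 14, 1909: 31 days (May has 31).
Jun 14, 1909 → Jul 14, 1909: 30 days (June has 30).
Jul 14, 1909 → Aug 10, 1909: 27 days.
Total: 5931 days.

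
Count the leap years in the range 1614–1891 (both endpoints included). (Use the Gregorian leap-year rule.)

Multiples of 4 in [1614,1891]: 69.
Of those, multiples of 100: 2 (not leap unless ÷400).
Multiples of 400: 0.
Leap years = 69 − 2 + 0 = 67.

67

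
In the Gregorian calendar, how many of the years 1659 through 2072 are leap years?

Multiples of 4 in [1659,2072]: 104.
Of those, multiples of 100: 4 (not leap unless ÷400).
Multiples of 400: 1.
Leap years = 104 − 4 + 1 = 101.

101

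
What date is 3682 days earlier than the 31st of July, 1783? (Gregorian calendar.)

July 1, 1773

−365 (one year) → Jul 31, 1782 (3317 left).
−365 (one year) → Jul 31, 1781 (2952 left).
−365 (one year) → Jul 31, 1780 (2587 left).
−366 (one year; includes Feb 29, 1780) → Jul 31, 1779 (2221 left).
−365 (one year) → Jul 31, 1778 (1856 left).
−365 (one year) → Jul 31, 1777 (1491 left).
−365 (one year) → Jul 31, 1776 (1126 left).
−366 (one year; includes Feb 29, 1776) → Jul 31, 1775 (760 left).
−365 (one year) → Jul 31, 1774 (395 left).
−31 → Jun 30, 1774 (end of Jun, 30 days; 364 left).
−30 → May 31, 1774 (end of May, 31 days; 334 left).
−31 → Apr 30, 1774 (end of Apr, 30 days; 303 left).
−30 → Mar 31, 1774 (end of Mar, 31 days; 273 left).
−31 → Feb 28, 1774 (end of Feb, 28 days; 242 left).
−28 → Jan 31, 1774 (end of Jan, 31 days; 214 left).
−31 → Dec 31, 1773 (end of Dec, 31 days; 183 left).
−31 → Nov 30, 1773 (end of Nov, 30 days; 152 left).
−30 → Oct 31, 1773 (end of Oct, 31 days; 122 left).
−31 → Sep 30, 1773 (end of Sep, 30 days; 91 left).
−30 → Aug 31, 1773 (end of Aug, 31 days; 61 left).
−31 → Jul 31, 1773 (end of Jul, 31 days; 30 left).
−30 → Jul 1, 1773.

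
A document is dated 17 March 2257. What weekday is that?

Doomsday rule: the anchor day for the 2200s is Friday. For year 57: 57÷12 = 4 r 9, and 9÷4 = 2, so 4+9+2 = 15.
Friday + 15 ≡ Saturday — that's 2257's doomsday.
In March the doomsday date is Mar 14.
Mar 17 is 3 days after Mar 14; 3 mod 7 = 3, so Saturday + 3 = Tuesday.

Tuesday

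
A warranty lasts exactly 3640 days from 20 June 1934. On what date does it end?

June 7, 1944

+365 (one year) → Jun 20, 1935 (3275 left).
+366 (one year; includes Feb 29, 1936) → Jun 20, 1936 (2909 left).
+365 (one year) → Jun 20, 1937 (2544 left).
+365 (one year) → Jun 20, 1938 (2179 left).
+365 (one year) → Jun 20, 1939 (1814 left).
+366 (one year; includes Feb 29, 1940) → Jun 20, 1940 (1448 left).
+365 (one year) → Jun 20, 1941 (1083 left).
+365 (one year) → Jun 20, 1942 (718 left).
+365 (one year) → Jun 20, 1943 (353 left).
Jun has 30 days: +11 → Jul 1, 1943 (342 left).
Jul has 31 days: +31 → Aug 1, 1943 (311 left).
Aug has 31 days: +31 → Sep 1, 1943 (280 left).
Sep has 30 days: +30 → Oct 1, 1943 (250 left).
Oct has 31 days: +31 → Nov 1, 1943 (219 left).
Nov has 30 days: +30 → Dec 1, 1943 (189 left).
Dec has 31 days: +31 → Jan 1, 1944 (158 left).
Jan has 31 days: +31 → Feb 1, 1944 (127 left).
Feb has 29 days: +29 → Mar 1, 1944 (98 left).
Mar has 31 days: +31 → Apr 1, 1944 (67 left).
Apr has 30 days: +30 → May 1, 1944 (37 left).
May has 31 days: +31 → Jun 1, 1944 (6 left).
+6 → Jun 7, 1944.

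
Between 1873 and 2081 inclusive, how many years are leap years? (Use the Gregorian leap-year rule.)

Multiples of 4 in [1873,2081]: 52.
Of those, multiples of 100: 2 (not leap unless ÷400).
Multiples of 400: 1.
Leap years = 52 − 2 + 1 = 51.

51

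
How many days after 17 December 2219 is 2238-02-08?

Dec 17, 2219 → Dec 17, 2220: 366 days (Feb 29, 2220 is in that span).
Dec 17, 2220 → Dec 17, 2221: 365 days.
Dec 17, 2221 → Dec 17, 2222: 365 days.
Dec 17, 2222 → Dec 17, 2223: 365 days.
Dec 17, 2223 → Dec 17, 2224: 366 days (Feb 29, 2224 is in that span).
Dec 17, 2224 → Dec 17, 2225: 365 days.
Dec 17, 2225 → Dec 17, 2226: 365 days.
Dec 17, 2226 → Dec 17, 2227: 365 days.
Dec 17, 2227 → Dec 17, 2228: 366 days (Feb 29, 2228 is in that span).
Dec 17, 2228 → Dec 17, 2229: 365 days.
Dec 17, 2229 → Dec 17, 2230: 365 days.
Dec 17, 2230 → Dec 17, 2231: 365 days.
Dec 17, 2231 → Dec 17, 2232: 366 days (Feb 29, 2232 is in that span).
Dec 17, 2232 → Dec 17, 2233: 365 days.
Dec 17, 2233 → Dec 17, 2234: 365 days.
Dec 17, 2234 → Dec 17, 2235: 365 days.
Dec 17, 2235 → Dec 17, 2236: 366 days (Feb 29, 2236 is in that span).
Dec 17, 2236 → Dec 17, 2237: 365 days.
Dec 17, 2237 → Jan 17, 2238: 31 days (December has 31).
Jan 17, 2238 → Feb 8, 2238: 22 days.
Total: 6628 days.

6628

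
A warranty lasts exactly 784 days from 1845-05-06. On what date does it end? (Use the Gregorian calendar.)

June 29, 1847

+365 (one year) → May 6, 1846 (419 left).
+365 (one year) → May 6, 1847 (54 left).
May has 31 days: +26 → Jun 1, 1847 (28 left).
+28 → Jun 29, 1847.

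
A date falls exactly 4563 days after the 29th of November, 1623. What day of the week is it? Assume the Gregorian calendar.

Tuesday

Nov 29, 1623 is a Wednesday.
4563 mod 7 = 6, so 4563 days after a Wednesday is Wednesday + 6 = Tuesday.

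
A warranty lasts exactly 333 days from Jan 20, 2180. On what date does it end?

December 18, 2180

Jan has 31 days: +12 → Feb 1, 2180 (321 left).
Feb has 29 days: +29 → Mar 1, 2180 (292 left).
Mar has 31 days: +31 → Apr 1, 2180 (261 left).
Apr has 30 days: +30 → May 1, 2180 (231 left).
May has 31 days: +31 → Jun 1, 2180 (200 left).
Jun has 30 days: +30 → Jul 1, 2180 (170 left).
Jul has 31 days: +31 → Aug 1, 2180 (139 left).
Aug has 31 days: +31 → Sep 1, 2180 (108 left).
Sep has 30 days: +30 → Oct 1, 2180 (78 left).
Oct has 31 days: +31 → Nov 1, 2180 (47 left).
Nov has 30 days: +30 → Dec 1, 2180 (17 left).
+17 → Dec 18, 2180.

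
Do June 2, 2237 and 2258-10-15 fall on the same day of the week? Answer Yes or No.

From Jun 2, 2237 to Oct 15, 2258 is 7805 days.
7805 mod 7 = 0, so they are the same weekday.
(Jun 2, 2237 is a Friday; Oct 15, 2258 is a Friday.)

Yes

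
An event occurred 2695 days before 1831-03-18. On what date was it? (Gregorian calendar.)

October 31, 1823

−365 (one year) → Mar 18, 1830 (2330 left).
−365 (one year) → Mar 18, 1829 (1965 left).
−365 (one year) → Mar 18, 1828 (1600 left).
−366 (one year; includes Feb 29, 1828) → Mar 18, 1827 (1234 left).
−365 (one year) → Mar 18, 1826 (869 left).
−365 (one year) → Mar 18, 1825 (504 left).
−365 (one year) → Mar 18, 1824 (139 left).
−18 → Feb 29, 1824 (end of Feb, 29 days; 121 left).
−29 → Jan 31, 1824 (end of Jan, 31 days; 92 left).
−31 → Dec 31, 1823 (end of Dec, 31 days; 61 left).
−31 → Nov 30, 1823 (end of Nov, 30 days; 30 left).
−30 → Oct 31, 1823 (end of Oct, 31 days; 0 left).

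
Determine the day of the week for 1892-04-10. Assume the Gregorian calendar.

Sunday

Doomsday rule: the anchor day for the 1800s is Friday. For year 92: 92÷12 = 7 r 8, and 8÷4 = 2, so 7+8+2 = 17.
Friday + 17 ≡ Monday — that's 1892's doomsday.
In April the doomsday date is Apr 4.
Apr 10 is 6 days after Apr 4; 6 mod 7 = 6, so Monday + 6 = Sunday.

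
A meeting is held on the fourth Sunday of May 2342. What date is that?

May 1, 2342 is a Friday.
The first Sunday is therefore May 3 (2 days later).
The fourth Sunday is 3 + 3×7 = May 24.

May 24, 2342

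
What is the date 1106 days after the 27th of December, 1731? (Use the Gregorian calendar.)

+366 (one year; includes Feb 29, 1732) → Dec 27, 1732 (740 left).
+365 (one year) → Dec 27, 1733 (375 left).
Dec has 31 days: +5 → Jan 1, 1734 (370 left).
Jan has 31 days: +31 → Feb 1, 1734 (339 left).
Feb has 28 days: +28 → Mar 1, 1734 (311 left).
Mar has 31 days: +31 → Apr 1, 1734 (280 left).
Apr has 30 days: +30 → May 1, 1734 (250 left).
May has 31 days: +31 → Jun 1, 1734 (219 left).
Jun has 30 days: +30 → Jul 1, 1734 (189 left).
Jul has 31 days: +31 → Aug 1, 1734 (158 left).
Aug has 31 days: +31 → Sep 1, 1734 (127 left).
Sep has 30 days: +30 → Oct 1, 1734 (97 left).
Oct has 31 days: +31 → Nov 1, 1734 (66 left).
Nov has 30 days: +30 → Dec 1, 1734 (36 left).
Dec has 31 days: +31 → Jan 1, 1735 (5 left).
+5 → Jan 6, 1735.

January 6, 1735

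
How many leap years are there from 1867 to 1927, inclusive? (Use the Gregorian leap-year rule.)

14

Multiples of 4 in [1867,1927]: 15.
Of those, multiples of 100: 1 (not leap unless ÷400).
Multiples of 400: 0.
Leap years = 15 − 1 + 0 = 14.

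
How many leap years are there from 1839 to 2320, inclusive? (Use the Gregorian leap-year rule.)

117

Multiples of 4 in [1839,2320]: 121.
Of those, multiples of 100: 5 (not leap unless ÷400).
Multiples of 400: 1.
Leap years = 121 − 5 + 1 = 117.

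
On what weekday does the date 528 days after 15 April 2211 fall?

Apr 15, 2211 is a Monday.
528 mod 7 = 3, so 528 days after a Monday is Monday + 3 = Thursday.

Thursday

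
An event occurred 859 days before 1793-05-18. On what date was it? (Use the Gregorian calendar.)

−365 (one year) → May 18, 1792 (494 left).
−366 (one year; includes Feb 29, 1792) → May 18, 1791 (128 left).
−18 → Apr 30, 1791 (end of Apr, 30 days; 110 left).
−30 → Mar 31, 1791 (end of Mar, 31 days; 80 left).
−31 → Feb 28, 1791 (end of Feb, 28 days; 49 left).
−28 → Jan 31, 1791 (end of Jan, 31 days; 21 left).
−21 → Jan 10, 1791.

January 10, 1791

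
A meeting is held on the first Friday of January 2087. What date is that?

January 3, 2087

January 1, 2087 is a Wednesday.
The first Friday is therefore January 3 (2 days later).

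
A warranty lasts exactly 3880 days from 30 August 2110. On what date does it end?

+365 (one year) → Aug 30, 2111 (3515 left).
+366 (one year; includes Feb 29, 2112) → Aug 30, 2112 (3149 left).
+365 (one year) → Aug 30, 2113 (2784 left).
+365 (one year) → Aug 30, 2114 (2419 left).
+365 (one year) → Aug 30, 2115 (2054 left).
+366 (one year; includes Feb 29, 2116) → Aug 30, 2116 (1688 left).
+365 (one year) → Aug 30, 2117 (1323 left).
+365 (one year) → Aug 30, 2118 (958 left).
+365 (one year) → Aug 30, 2119 (593 left).
+366 (one year; includes Feb 29, 2120) → Aug 30, 2120 (227 left).
Aug has 31 days: +2 → Sep 1, 2120 (225 left).
Sep has 30 days: +30 → Oct 1, 2120 (195 left).
Oct has 31 days: +31 → Nov 1, 2120 (164 left).
Nov has 30 days: +30 → Dec 1, 2120 (134 left).
Dec has 31 days: +31 → Jan 1, 2121 (103 left).
Jan has 31 days: +31 → Feb 1, 2121 (72 left).
Feb has 28 days: +28 → Mar 1, 2121 (44 left).
Mar has 31 days: +31 → Apr 1, 2121 (13 left).
+13 → Apr 14, 2121.

April 14, 2121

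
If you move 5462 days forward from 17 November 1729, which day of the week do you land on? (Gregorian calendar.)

Saturday

First find the weekday of Nov 17, 1729. Doomsday rule: the anchor day for the 1700s is Sunday. For year 29: 29÷12 = 2 r 5, and 5÷4 = 1, so 2+5+1 = 8.
Sunday + 8 ≡ Monday — that's 1729's doomsday.
In November the doomsday date is Nov 7.
Nov 17 is 10 days after Nov 7; 10 mod 7 = 3, so Monday + 3 = Thursday.
5462 mod 7 = 2, so 5462 days after a Thursday is Thursday + 2 = Saturday.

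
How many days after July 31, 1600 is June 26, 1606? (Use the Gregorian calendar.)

Jul 31, 1600 → Jul 31, 1601: 365 days.
Jul 31, 1601 → Jul 31, 1602: 365 days.
Jul 31, 1602 → Jul 31, 1603: 365 days.
Jul 31, 1603 → Jul 31, 1604: 366 days (Feb 29, 1604 is in that span).
Jul 31, 1604 → Jul 31, 1605: 365 days.
Jul 31, 1605 → Aug 31, 1605: 31 days (July has 31).
Aug 31, 1605 → Sep 30, 1605: 30 days (August has 31).
Sep 30, 1605 → Oct 30, 1605: 30 days (September has 30).
Oct 30, 1605 → Nov 30, 1605: 31 days (October has 31).
Nov 30, 1605 → Dec 30, 1605: 30 days (November has 30).
Dec 30, 1605 → Jan 30, 1606: 31 days (December has 31).
Jan 30, 1606 → Feb 28, 1606: 29 days (January has 31).
Feb 28, 1606 → Mar 28, 1606: 28 days (February has 28).
Mar 28, 1606 → Apr 28, 1606: 31 days (March has 31).
Apr 28, 1606 → May 28, 1606: 30 days (April has 30).
May 28, 1606 → Jun 26, 1606: 29 days.
Total: 2156 days.

2156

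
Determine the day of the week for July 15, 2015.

Doomsday rule: the anchor day for the 2000s is Tuesday. For year 15: 15÷12 = 1 r 3, and 3÷4 = 0, so 1+3+0 = 4.
Tuesday + 4 ≡ Saturday — that's 2015's doomsday.
In July the doomsday date is Jul 11.
Jul 15 is 4 days after Jul 11; 4 mod 7 = 4, so Saturday + 4 = Wednesday.

Wednesday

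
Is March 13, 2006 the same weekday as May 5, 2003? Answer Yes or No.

Yes

From May 5, 2003 to Mar 13, 2006 is 1043 days.
1043 mod 7 = 0, so they are the same weekday.
(May 5, 2003 is a Monday; Mar 13, 2006 is a Monday.)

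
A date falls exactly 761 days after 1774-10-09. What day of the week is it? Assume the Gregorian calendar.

Friday

First find the weekday of Oct 9, 1774. Doomsday rule: the anchor day for the 1700s is Sunday. For year 74: 74÷12 = 6 r 2, and 2÷4 = 0, so 6+2+0 = 8.
Sunday + 8 ≡ Monday — that's 1774's doomsday.
In October the doomsday date is Oct 10.
Oct 9 is 1 day before Oct 10; 1 mod 7 = 1, so Monday − 1 = Sunday.
761 mod 7 = 5, so 761 days after a Sunday is Sunday + 5 = Friday.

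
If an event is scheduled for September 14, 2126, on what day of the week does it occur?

Doomsday rule: the anchor day for the 2100s is Sunday. For year 26: 26÷12 = 2 r 2, and 2÷4 = 0, so 2+2+0 = 4.
Sunday + 4 ≡ Thursday — that's 2126's doomsday.
In September the doomsday date is Sep 5.
Sep 14 is 9 days after Sep 5; 9 mod 7 = 2, so Thursday + 2 = Saturday.

Saturday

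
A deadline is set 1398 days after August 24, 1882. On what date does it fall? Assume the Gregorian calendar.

June 22, 1886

+365 (one year) → Aug 24, 1883 (1033 left).
+366 (one year; includes Feb 29, 1884) → Aug 24, 1884 (667 left).
+365 (one year) → Aug 24, 1885 (302 left).
Aug has 31 days: +8 → Sep 1, 1885 (294 left).
Sep has 30 days: +30 → Oct 1, 1885 (264 left).
Oct has 31 days: +31 → Nov 1, 1885 (233 left).
Nov has 30 days: +30 → Dec 1, 1885 (203 left).
Dec has 31 days: +31 → Jan 1, 1886 (172 left).
Jan has 31 days: +31 → Feb 1, 1886 (141 left).
Feb has 28 days: +28 → Mar 1, 1886 (113 left).
Mar has 31 days: +31 → Apr 1, 1886 (82 left).
Apr has 30 days: +30 → May 1, 1886 (52 left).
May has 31 days: +31 → Jun 1, 1886 (21 left).
+21 → Jun 22, 1886.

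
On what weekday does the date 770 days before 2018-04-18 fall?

Wednesday

Apr 18, 2018 is a Wednesday.
770 mod 7 = 0, so 770 days before a Wednesday is Wednesday − 0 = Wednesday.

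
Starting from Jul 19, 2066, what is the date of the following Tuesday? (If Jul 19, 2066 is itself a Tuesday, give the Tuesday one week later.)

July 20, 2066

Jul 19, 2066 is a Monday.
From Monday to the next Tuesday is 1 day.
Jul 19, 2066 + 1 = Jul 20, 2066.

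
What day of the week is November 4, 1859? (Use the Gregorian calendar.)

Friday

Doomsday rule: the anchor day for the 1800s is Friday. For year 59: 59÷12 = 4 r 11, and 11÷4 = 2, so 4+11+2 = 17.
Friday + 17 ≡ Monday — that's 1859's doomsday.
In November the doomsday date is Nov 7.
Nov 4 is 3 days before Nov 7; 3 mod 7 = 3, so Monday − 3 = Friday.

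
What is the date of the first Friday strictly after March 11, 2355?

March 18, 2355

Mar 11, 2355 is a Friday.
From Friday to the next Friday is 7 days.
Mar 11, 2355 + 7 = Mar 18, 2355.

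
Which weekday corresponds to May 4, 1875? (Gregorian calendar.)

Tuesday

Doomsday rule: the anchor day for the 1800s is Friday. For year 75: 75÷12 = 6 r 3, and 3÷4 = 0, so 6+3+0 = 9.
Friday + 9 ≡ Sunday — that's 1875's doomsday.
In May the doomsday date is May 9.
May 4 is 5 days before May 9; 5 mod 7 = 5, so Sunday − 5 = Tuesday.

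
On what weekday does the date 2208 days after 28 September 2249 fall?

Sep 28, 2249 is a Friday.
2208 mod 7 = 3, so 2208 days after a Friday is Friday + 3 = Monday.

Monday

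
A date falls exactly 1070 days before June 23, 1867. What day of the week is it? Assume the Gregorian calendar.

First find the weekday of Jun 23, 1867. Doomsday rule: the anchor day for the 1800s is Friday. For year 67: 67÷12 = 5 r 7, and 7÷4 = 1, so 5+7+1 = 13.
Friday + 13 ≡ Thursday — that's 1867's doomsday.
In June the doomsday date is Jun 6.
Jun 23 is 17 days after Jun 6; 17 mod 7 = 3, so Thursday + 3 = Sunday.
1070 mod 7 = 6, so 1070 days before a Sunday is Sunday − 6 = Monday.

Monday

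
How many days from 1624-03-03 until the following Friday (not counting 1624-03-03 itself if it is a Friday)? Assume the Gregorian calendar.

Mar 3, 1624 is a Sunday.
From Sunday to the next Friday is 5 days.

5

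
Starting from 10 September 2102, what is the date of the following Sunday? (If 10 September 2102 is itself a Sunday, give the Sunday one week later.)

Sep 10, 2102 is a Sunday.
From Sunday to the next Sunday is 7 days.
Sep 10, 2102 + 7 = Sep 17, 2102.

September 17, 2102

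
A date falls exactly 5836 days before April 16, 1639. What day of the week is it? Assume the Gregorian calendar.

Apr 16, 1639 is a Saturday.
5836 mod 7 = 5, so 5836 days before a Saturday is Saturday − 5 = Monday.

Monday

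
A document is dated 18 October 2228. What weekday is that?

Doomsday rule: the anchor day for the 2200s is Friday. For year 28: 28÷12 = 2 r 4, and 4÷4 = 1, so 2+4+1 = 7.
Friday + 7 ≡ Friday — that's 2228's doomsday.
In October the doomsday date is Oct 10.
Oct 18 is 8 days after Oct 10; 8 mod 7 = 1, so Friday + 1 = Saturday.

Saturday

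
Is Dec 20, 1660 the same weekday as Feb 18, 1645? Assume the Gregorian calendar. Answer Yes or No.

No

From Feb 18, 1645 to Dec 20, 1660 is 5784 days.
5784 mod 7 = 2, so they are different weekdays.
(Feb 18, 1645 is a Saturday; Dec 20, 1660 is a Monday.)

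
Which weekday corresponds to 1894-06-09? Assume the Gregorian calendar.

Saturday

Doomsday rule: the anchor day for the 1800s is Friday. For year 94: 94÷12 = 7 r 10, and 10÷4 = 2, so 7+10+2 = 19.
Friday + 19 ≡ Wednesday — that's 1894's doomsday.
In June the doomsday date is Jun 6.
Jun 9 is 3 days after Jun 6; 3 mod 7 = 3, so Wednesday + 3 = Saturday.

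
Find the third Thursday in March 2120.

March 1, 2120 is a Friday.
The first Thursday is therefore March 7 (6 days later).
The third Thursday is 7 + 2×7 = March 21.

March 21, 2120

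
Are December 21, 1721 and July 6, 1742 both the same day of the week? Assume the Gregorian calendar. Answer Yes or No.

From Dec 21, 1721 to Jul 6, 1742 is 7502 days.
7502 mod 7 = 5, so they are different weekdays.
(Dec 21, 1721 is a Sunday; Jul 6, 1742 is a Friday.)

No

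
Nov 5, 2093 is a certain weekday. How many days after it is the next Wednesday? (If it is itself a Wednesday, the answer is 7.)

6

Nov 5, 2093 is a Thursday.
From Thursday to the next Wednesday is 6 days.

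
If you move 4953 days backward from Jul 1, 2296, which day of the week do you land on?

First find the weekday of Jul 1, 2296. Doomsday rule: the anchor day for the 2200s is Friday. For year 96: 96÷12 = 8 r 0, and 0÷4 = 0, so 8+0+0 = 8.
Friday + 8 ≡ Saturday — that's 2296's doomsday.
In July the doomsday date is Jul 11.
Jul 1 is 10 days before Jul 11; 10 mod 7 = 3, so Saturday − 3 = Wednesday.
4953 mod 7 = 4, so 4953 days before a Wednesday is Wednesday − 4 = Saturday.

Saturday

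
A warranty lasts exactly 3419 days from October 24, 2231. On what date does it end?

March 4, 2241

+366 (one year; includes Feb 29, 2232) → Oct 24, 2232 (3053 left).
+365 (one year) → Oct 24, 2233 (2688 left).
+365 (one year) → Oct 24, 2234 (2323 left).
+365 (one year) → Oct 24, 2235 (1958 left).
+366 (one year; includes Feb 29, 2236) → Oct 24, 2236 (1592 left).
+365 (one year) → Oct 24, 2237 (1227 left).
+365 (one year) → Oct 24, 2238 (862 left).
+365 (one year) → Oct 24, 2239 (497 left).
+366 (one year; includes Feb 29, 2240) → Oct 24, 2240 (131 left).
Oct has 31 days: +8 → Nov 1, 2240 (123 left).
Nov has 30 days: +30 → Dec 1, 2240 (93 left).
Dec has 31 days: +31 → Jan 1, 2241 (62 left).
Jan has 31 days: +31 → Feb 1, 2241 (31 left).
Feb has 28 days: +28 → Mar 1, 2241 (3 left).
+3 → Mar 4, 2241.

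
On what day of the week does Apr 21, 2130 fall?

Friday

Doomsday rule: the anchor day for the 2100s is Sunday. For year 30: 30÷12 = 2 r 6, and 6÷4 = 1, so 2+6+1 = 9.
Sunday + 9 ≡ Tuesday — that's 2130's doomsday.
In April the doomsday date is Apr 4.
Apr 21 is 17 days after Apr 4; 17 mod 7 = 3, so Tuesday + 3 = Friday.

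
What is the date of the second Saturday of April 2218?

April 1, 2218 is a Wednesday.
The first Saturday is therefore April 4 (3 days later).
The second Saturday is 4 + 1×7 = April 11.

April 11, 2218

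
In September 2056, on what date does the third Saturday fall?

September 16, 2056

September 1, 2056 is a Friday.
The first Saturday is therefore September 2 (1 days later).
The third Saturday is 2 + 2×7 = September 16.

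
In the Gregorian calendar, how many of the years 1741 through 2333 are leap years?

Multiples of 4 in [1741,2333]: 148.
Of those, multiples of 100: 6 (not leap unless ÷400).
Multiples of 400: 1.
Leap years = 148 − 6 + 1 = 143.

143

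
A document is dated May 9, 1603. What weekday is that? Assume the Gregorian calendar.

Friday

Doomsday rule: the anchor day for the 1600s is Tuesday. For year 03: 3÷12 = 0 r 3, and 3÷4 = 0, so 0+3+0 = 3.
Tuesday + 3 ≡ Friday — that's 1603's doomsday.
In May the doomsday date is May 9.
May 9 is the doomsday itself: Friday.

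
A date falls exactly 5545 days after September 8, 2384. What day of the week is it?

Sep 8, 2384 is a Saturday.
5545 mod 7 = 1, so 5545 days after a Saturday is Saturday + 1 = Sunday.

Sunday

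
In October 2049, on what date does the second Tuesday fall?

October 1, 2049 is a Friday.
The first Tuesday is therefore October 5 (4 days later).
The second Tuesday is 5 + 1×7 = October 12.

October 12, 2049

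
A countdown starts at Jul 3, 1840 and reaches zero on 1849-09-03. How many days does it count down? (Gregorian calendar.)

3349

Jul 3, 1840 → Jul 3, 1841: 365 days.
Jul 3, 1841 → Jul 3, 1842: 365 days.
Jul 3, 1842 → Jul 3, 1843: 365 days.
Jul 3, 1843 → Jul 3, 1844: 366 days (Feb 29, 1844 is in that span).
Jul 3, 1844 → Jul 3, 1845: 365 days.
Jul 3, 1845 → Jul 3, 1846: 365 days.
Jul 3, 1846 → Jul 3, 1847: 365 days.
Jul 3, 1847 → Jul 3, 1848: 366 days (Feb 29, 1848 is in that span).
Jul 3, 1848 → Jul 3, 1849: 365 days.
Jul 3, 1849 → Aug 3, 1849: 31 days (July has 31).
Aug 3, 1849 → Sep 3, 1849: 31 days.
Total: 3349 days.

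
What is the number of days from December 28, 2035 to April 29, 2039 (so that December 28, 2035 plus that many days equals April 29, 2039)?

Dec 28, 2035 → Dec 28, 2036: 366 days (Feb 29, 2036 is in that span).
Dec 28, 2036 → Dec 28, 2037: 365 days.
Dec 28, 2037 → Dec 28, 2038: 365 days.
Dec 28, 2038 → Jan 28, 2039: 31 days (December has 31).
Jan 28, 2039 → Feb 28, 2039: 31 days (January has 31).
Feb 28, 2039 → Mar 28, 2039: 28 days (February has 28).
Mar 28, 2039 → Apr 28, 2039: 31 days (March has 31).
Apr 28, 2039 → Apr 29, 2039: 1 days.
Total: 1218 days.

1218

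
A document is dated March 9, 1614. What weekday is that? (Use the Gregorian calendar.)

Sunday

Doomsday rule: the anchor day for the 1600s is Tuesday. For year 14: 14÷12 = 1 r 2, and 2÷4 = 0, so 1+2+0 = 3.
Tuesday + 3 ≡ Friday — that's 1614's doomsday.
In March the doomsday date is Mar 14.
Mar 9 is 5 days before Mar 14; 5 mod 7 = 5, so Friday − 5 = Sunday.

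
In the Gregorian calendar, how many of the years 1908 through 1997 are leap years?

23

Multiples of 4 in [1908,1997]: 23.
Of those, multiples of 100: 0 (not leap unless ÷400).
Multiples of 400: 0.
Leap years = 23 − 0 + 0 = 23.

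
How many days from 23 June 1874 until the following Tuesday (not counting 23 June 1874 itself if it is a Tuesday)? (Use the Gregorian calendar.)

7

Jun 23, 1874 is a Tuesday.
From Tuesday to the next Tuesday is 7 days.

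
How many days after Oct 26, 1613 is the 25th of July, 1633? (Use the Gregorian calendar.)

7212

Oct 26, 1613 → Oct 26, 1614: 365 days.
Oct 26, 1614 → Oct 26, 1615: 365 days.
Oct 26, 1615 → Oct 26, 1616: 366 days (Feb 29, 1616 is in that span).
Oct 26, 1616 → Oct 26, 1617: 365 days.
Oct 26, 1617 → Oct 26, 1618: 365 days.
Oct 26, 1618 → Oct 26, 1619: 365 days.
Oct 26, 1619 → Oct 26, 1620: 366 days (Feb 29, 1620 is in that span).
Oct 26, 1620 → Oct 26, 1621: 365 days.
Oct 26, 1621 → Oct 26, 1622: 365 days.
Oct 26, 1622 → Oct 26, 1623: 365 days.
Oct 26, 1623 → Oct 26, 1624: 366 days (Feb 29, 1624 is in that span).
Oct 26, 1624 → Oct 26, 1625: 365 days.
Oct 26, 1625 → Oct 26, 1626: 365 days.
Oct 26, 1626 → Oct 26, 1627: 365 days.
Oct 26, 1627 → Oct 26, 1628: 366 days (Feb 29, 1628 is in that span).
Oct 26, 1628 → Oct 26, 1629: 365 days.
Oct 26, 1629 → Oct 26, 1630: 365 days.
Oct 26, 1630 → Oct 26, 1631: 365 days.
Oct 26, 1631 → Oct 26, 1632: 366 days (Feb 29, 1632 is in that span).
Oct 26, 1632 → Nov 26, 1632: 31 days (October has 31).
Nov 26, 1632 → Dec 26, 1632: 30 days (November has 30).
Dec 26, 1632 → Jan 26, 1633: 31 days (December has 31).
Jan 26, 1633 → Feb 26, 1633: 31 days (January has 31).
Feb 26, 1633 → Mar 26, 1633: 28 days (February has 28).
Mar 26, 1633 → Apr 26, 1633: 31 days (March has 31).
Apr 26, 1633 → May 26, 1633: 30 days (April has 30).
May 26, 1633 → Jun 26, 1633: 31 days (May has 31).
Jun 26, 1633 → Jul 25, 1633: 29 days.
Total: 7212 days.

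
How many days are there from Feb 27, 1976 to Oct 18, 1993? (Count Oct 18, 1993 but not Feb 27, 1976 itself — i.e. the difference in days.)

Feb 27, 1976 → Feb 27, 1977: 366 days (Feb 29, 1976 is in that span).
Feb 27, 1977 → Feb 27, 1978: 365 days.
Feb 27, 1978 → Feb 27, 1979: 365 days.
Feb 27, 1979 → Feb 27, 1980: 365 days.
Feb 27, 1980 → Feb 27, 1981: 366 days (Feb 29, 1980 is in that span).
Feb 27, 1981 → Feb 27, 1982: 365 days.
Feb 27, 1982 → Feb 27, 1983: 365 days.
Feb 27, 1983 → Feb 27, 1984: 365 days.
Feb 27, 1984 → Feb 27, 1985: 366 days (Feb 29, 1984 is in that span).
Feb 27, 1985 → Feb 27, 1986: 365 days.
Feb 27, 1986 → Feb 27, 1987: 365 days.
Feb 27, 1987 → Feb 27, 1988: 365 days.
Feb 27, 1988 → Feb 27, 1989: 366 days (Feb 29, 1988 is in that span).
Feb 27, 1989 → Feb 27, 1990: 365 days.
Feb 27, 1990 → Feb 27, 1991: 365 days.
Feb 27, 1991 → Feb 27, 1992: 365 days.
Feb 27, 1992 → Feb 27, 1993: 366 days (Feb 29, 1992 is in that span).
Feb 27, 1993 → Mar 27, 1993: 28 days (February has 28).
Mar 27, 1993 → Apr 27, 1993: 31 days (March has 31).
Apr 27, 1993 → May 27, 1993: 30 days (April has 30).
May 27, 1993 → Jun 27, 1993: 31 days (May has 31).
Jun 27, 1993 → Jul 27, 1993: 30 days (June has 30).
Jul 27, 1993 → Aug 27, 1993: 31 days (July has 31).
Aug 27, 1993 → Sep 27, 1993: 31 days (August has 31).
Sep 27, 1993 → Oct 18, 1993: 21 days.
Total: 6443 days.

6443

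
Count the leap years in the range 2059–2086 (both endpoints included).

7

Multiples of 4 in [2059,2086]: 7.
Of those, multiples of 100: 0 (not leap unless ÷400).
Multiples of 400: 0.
Leap years = 7 − 0 + 0 = 7.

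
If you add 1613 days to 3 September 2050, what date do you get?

+365 (one year) → Sep 3, 2051 (1248 left).
+366 (one year; includes Feb 29, 2052) → Sep 3, 2052 (882 left).
+365 (one year) → Sep 3, 2053 (517 left).
+365 (one year) → Sep 3, 2054 (152 left).
Sep has 30 days: +28 → Oct 1, 2054 (124 left).
Oct has 31 days: +31 → Nov 1, 2054 (93 left).
Nov has 30 days: +30 → Dec 1, 2054 (63 left).
Dec has 31 days: +31 → Jan 1, 2055 (32 left).
Jan has 31 days: +31 → Feb 1, 2055 (1 left).
+1 → Feb 2, 2055.

February 2, 2055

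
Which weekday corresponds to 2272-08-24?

Doomsday rule: the anchor day for the 2200s is Friday. For year 72: 72÷12 = 6 r 0, and 0÷4 = 0, so 6+0+0 = 6.
Friday + 6 ≡ Thursday — that's 2272's doomsday.
In August the doomsday date is Aug 8.
Aug 24 is 16 days after Aug 8; 16 mod 7 = 2, so Thursday + 2 = Saturday.

Saturday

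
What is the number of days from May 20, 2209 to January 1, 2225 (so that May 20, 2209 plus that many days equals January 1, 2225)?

May 20, 2209 → May 20, 2210: 365 days.
May 20, 2210 → May 20, 2211: 365 days.
May 20, 2211 → May 20, 2212: 366 days (Feb 29, 2212 is in that span).
May 20, 2212 → May 20, 2213: 365 days.
May 20, 2213 → May 20, 2214: 365 days.
May 20, 2214 → May 20, 2215: 365 days.
May 20, 2215 → May 20, 2216: 366 days (Feb 29, 2216 is in that span).
May 20, 2216 → May 20, 2217: 365 days.
May 20, 2217 → May 20, 2218: 365 days.
May 20, 2218 → May 20, 2219: 365 days.
May 20, 2219 → May 20, 2220: 366 days (Feb 29, 2220 is in that span).
May 20, 2220 → May 20, 2221: 365 days.
May 20, 2221 → May 20, 2222: 365 days.
May 20, 2222 → May 20, 2223: 365 days.
May 20, 2223 → May 20, 2224: 366 days (Feb 29, 2224 is in that span).
May 20, 2224 → Jun 20, 2224: 31 days (May has 31).
Jun 20, 2224 → Jul 20, 2224: 30 days (June has 30).
Jul 20, 2224 → Aug 20, 2224: 31 days (July has 31).
Aug 20, 2224 → Sep 20, 2224: 31 days (August has 31).
Sep 20, 2224 → Oct 20, 2224: 30 days (September has 30).
Oct 20, 2224 → Nov 20, 2224: 31 days (October has 31).
Nov 20, 2224 → Dec 20, 2224: 30 days (November has 30).
Dec 20, 2224 → Jan 1, 2225: 12 days.
Total: 5705 days.

5705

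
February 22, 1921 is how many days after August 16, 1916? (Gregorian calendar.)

Aug 16, 1916 → Aug 16, 1917: 365 days.
Aug 16, 1917 → Aug 16, 1918: 365 days.
Aug 16, 1918 → Aug 16, 1919: 365 days.
Aug 16, 1919 → Aug 16, 1920: 366 days (Feb 29, 1920 is in that span).
Aug 16, 1920 → Sep 16, 1920: 31 days (August has 31).
Sep 16, 1920 → Oct 16, 1920: 30 days (September has 30).
Oct 16, 1920 → Nov 16, 1920: 31 days (October has 31).
Nov 16, 1920 → Dec 16, 1920: 30 days (November has 30).
Dec 16, 1920 → Jan 16, 1921: 31 days (December has 31).
Jan 16, 1921 → Feb 16, 1921: 31 days (January has 31).
Feb 16, 1921 → Feb 22, 1921: 6 days.
Total: 1651 days.

1651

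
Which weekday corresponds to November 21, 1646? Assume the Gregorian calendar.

Doomsday rule: the anchor day for the 1600s is Tuesday. For year 46: 46÷12 = 3 r 10, and 10÷4 = 2, so 3+10+2 = 15.
Tuesday + 15 ≡ Wednesday — that's 1646's doomsday.
In November the doomsday date is Nov 7.
Nov 21 is 14 days after Nov 7; 14 mod 7 = 0, so Wednesday + 0 = Wednesday.

Wednesday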